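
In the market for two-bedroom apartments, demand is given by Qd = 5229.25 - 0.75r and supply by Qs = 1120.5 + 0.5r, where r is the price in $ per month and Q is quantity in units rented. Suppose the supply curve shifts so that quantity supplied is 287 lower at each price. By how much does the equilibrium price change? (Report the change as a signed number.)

Equating demand and supply, 5229.25 - 0.75r = 1120.5 + 0.5r gives 1.25r = 4108.75, so r* = 3287.
Plugging r* into demand: Q* = 5229.25 - 0.75(3287) = 2764.
After the shift, supply is Qs = 833.5 + 0.5r.
The new intersection has 4395.75 = 1.25r, i.e. r = 3516.6, Q = 2591.8.
Δr = 3516.6 - 3287 = 229.6.

Δr = 229.6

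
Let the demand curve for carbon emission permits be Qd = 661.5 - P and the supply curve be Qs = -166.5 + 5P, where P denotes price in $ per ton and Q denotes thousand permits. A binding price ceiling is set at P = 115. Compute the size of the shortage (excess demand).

Shortage = 138

Evaluating both curves at the ceiling price 115 gives Qd = 546.5, Qs = 408.5.
Shortage = Qd - Qs = 546.5 - 408.5 = 138.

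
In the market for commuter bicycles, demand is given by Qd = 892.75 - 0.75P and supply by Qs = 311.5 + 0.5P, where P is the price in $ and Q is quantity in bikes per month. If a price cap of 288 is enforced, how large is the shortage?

Shortage = 221.25

Evaluating both curves at the ceiling price 288 gives Qd = 676.75, Qs = 455.5.
Shortage = Qd - Qs = 676.75 - 455.5 = 221.25.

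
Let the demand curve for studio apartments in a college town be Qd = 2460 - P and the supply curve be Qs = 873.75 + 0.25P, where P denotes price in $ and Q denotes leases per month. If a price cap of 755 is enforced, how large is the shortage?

Shortage = 642.5

With P fixed at 755, quantity demanded is 1705 and quantity supplied is 1062.5.
Shortage = Qd - Qs = 1705 - 1062.5 = 642.5.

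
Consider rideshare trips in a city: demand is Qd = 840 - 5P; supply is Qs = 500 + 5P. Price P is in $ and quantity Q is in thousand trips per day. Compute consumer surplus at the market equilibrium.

Consumer surplus = 44890

The market clears where 840 - 5P = 500 + 5P. Rearranging, 10P = 340, hence P* = 34.
From the demand curve, Q* = 840 - 5(34) = 670.
Demand choke price (Qd = 0): P = 840/5 = 168. Consumer surplus = ½ × (168 - 34) × 670 = 44890.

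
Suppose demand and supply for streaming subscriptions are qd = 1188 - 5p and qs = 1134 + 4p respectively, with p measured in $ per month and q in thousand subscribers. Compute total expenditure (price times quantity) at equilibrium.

Total expenditure = 6948

Set qd = qs: 1188 - 5p = 1134 + 4p, so 54 = 9p and p* = 6.
Then q* = 1188 - 5(6) = 1158.
Total expenditure = p* × q* = 6 × 1158 = 6948.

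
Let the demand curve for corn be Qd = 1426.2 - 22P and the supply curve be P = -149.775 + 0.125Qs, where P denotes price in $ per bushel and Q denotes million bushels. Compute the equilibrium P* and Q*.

Rewriting in direct form: Qs = 1198.2 + 8P.
Equating demand and supply, 1426.2 - 22P = 1198.2 + 8P gives 30P = 228, so P* = 7.6.
From the demand curve, Q* = 1426.2 - 22(7.6) = 1259.

P* = 7.6, Q* = 1259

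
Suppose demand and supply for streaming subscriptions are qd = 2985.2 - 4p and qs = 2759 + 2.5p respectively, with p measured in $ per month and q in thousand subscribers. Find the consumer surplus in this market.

Consumer surplus = 1012464.5

At equilibrium qd = qs, so 2985.2 - 4p = 2759 + 2.5p; collecting terms, 226.2 = 6.5p and p* = 34.8.
Plugging p* into demand: q* = 2985.2 - 4(34.8) = 2846.
Demand choke price (qd = 0): p = 2985.2/4 = 746.3. Consumer surplus = ½ × (746.3 - 34.8) × 2846 = 1012464.5.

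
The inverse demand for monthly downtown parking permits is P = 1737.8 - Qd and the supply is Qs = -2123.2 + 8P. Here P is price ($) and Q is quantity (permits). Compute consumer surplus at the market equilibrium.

In direct form, Qd = 1737.8 - P.
At equilibrium Qd = Qs, so 1737.8 - P = -2123.2 + 8P; collecting terms, 3861 = 9P and P* = 429.
Substitute back: Q* = 1737.8 - 429 = 1308.8.
Demand choke price (Qd = 0): P = 1737.8. Consumer surplus = ½ × (1737.8 - 429) × 1308.8 = 856478.72.

Consumer surplus = 856478.72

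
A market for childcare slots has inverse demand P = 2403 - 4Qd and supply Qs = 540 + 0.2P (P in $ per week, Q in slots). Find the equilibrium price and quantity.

Rewriting in direct form: Qd = 600.75 - 0.25P.
Set Qd = Qs: 600.75 - 0.25P = 540 + 0.2P, so 60.75 = 0.45P and P* = 135.
From the demand curve, Q* = 600.75 - 0.25(135) = 567.

P* = 135, Q* = 567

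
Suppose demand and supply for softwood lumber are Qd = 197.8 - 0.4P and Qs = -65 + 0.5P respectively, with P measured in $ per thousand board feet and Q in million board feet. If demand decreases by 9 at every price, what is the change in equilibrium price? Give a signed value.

ΔP = -10

Set Qd = Qs: 197.8 - 0.4P = -65 + 0.5P, so 262.8 = 0.9P and P* = 292.
Plugging P* into demand: Q* = 197.8 - 0.4(292) = 81.
After the shift, demand is Qd = 188.8 - 0.4P.
New equilibrium: 253.8 = 0.9P, so P = 282 and Q = 76.
ΔP = 282 - 292 = -10.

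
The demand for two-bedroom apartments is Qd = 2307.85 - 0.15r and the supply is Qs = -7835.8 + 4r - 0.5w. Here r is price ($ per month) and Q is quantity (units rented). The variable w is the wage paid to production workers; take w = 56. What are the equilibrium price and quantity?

With w = 56, supply is Qs = -7863.8 + 4r.
Equating demand and supply, 2307.85 - 0.15r = -7863.8 + 4r gives 4.15r = 10171.65, so r* = 2451.
Plugging r* into demand: Q* = 2307.85 - 0.15(2451) = 1940.2.

r* = 2451, Q* = 1940.2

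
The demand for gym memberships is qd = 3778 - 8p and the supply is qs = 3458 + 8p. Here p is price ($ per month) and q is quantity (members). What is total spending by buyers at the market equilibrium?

The market clears where 3778 - 8p = 3458 + 8p. Rearranging, 16p = 320, hence p* = 20.
Substitute back: q* = 3778 - 8(20) = 3618.
Total spending by buyers = p* × q* = 20 × 3618 = 72360.

Total spending by buyers = 72360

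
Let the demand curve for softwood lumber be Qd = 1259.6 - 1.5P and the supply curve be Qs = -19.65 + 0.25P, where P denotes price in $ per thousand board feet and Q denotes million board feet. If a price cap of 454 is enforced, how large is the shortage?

Shortage = 484.75

At P = 454: Qd = 578.6 and Qs = 93.85.
Shortage = Qd - Qs = 578.6 - 93.85 = 484.75.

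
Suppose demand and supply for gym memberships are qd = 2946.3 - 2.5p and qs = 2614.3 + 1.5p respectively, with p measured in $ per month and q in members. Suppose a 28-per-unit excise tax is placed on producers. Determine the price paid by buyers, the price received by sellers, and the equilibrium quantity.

p_b = 93.5, p_s = 65.5, q = 2712.55

The tax drives a wedge p_b - p_s = 28. Substituting p_s = p_b - 28 into supply: qs = 2572.3 + 1.5p_b.
Set qd = qs: 2946.3 - 2.5p_b = 2572.3 + 1.5p_b, so 374 = 4p_b and p_b = 93.5.
So p_s = 65.5 and the quantity traded is q = 2946.3 - 2.5(93.5) = 2712.55.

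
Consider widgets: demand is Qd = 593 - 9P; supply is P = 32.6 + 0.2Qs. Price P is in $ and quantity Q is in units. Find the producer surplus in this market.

Producer surplus = 1144.9

Rewriting in direct form: Qs = -163 + 5P.
The market clears where 593 - 9P = -163 + 5P. Rearranging, 14P = 756, hence P* = 54.
Substitute back: Q* = 593 - 9(54) = 107.
Supply choke price (Qs = 0): P = 32.6. Producer surplus = ½ × (54 - 32.6) × 107 = 1144.9.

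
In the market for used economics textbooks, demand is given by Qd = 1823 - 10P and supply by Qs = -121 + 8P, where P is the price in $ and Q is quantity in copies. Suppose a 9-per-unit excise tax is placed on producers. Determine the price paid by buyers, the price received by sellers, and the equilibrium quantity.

P_b = 112, P_s = 103, Q = 703

The tax drives a wedge P_b - P_s = 9. Substituting P_s = P_b - 9 into supply: Qs = -193 + 8P_b.
Equate demand and the shifted supply: 1823 - 10P_b = -193 + 8P_b, giving 18P_b = 2016, so P_b = 112.
So P_s = 103 and the quantity traded is Q = 1823 - 10(112) = 703.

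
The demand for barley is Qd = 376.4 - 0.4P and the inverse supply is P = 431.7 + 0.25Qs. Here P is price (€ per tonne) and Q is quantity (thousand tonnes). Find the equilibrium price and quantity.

P* = 478, Q* = 185.2

In direct form, Qs = -1726.8 + 4P.
Equating demand and supply, 376.4 - 0.4P = -1726.8 + 4P gives 4.4P = 2103.2, so P* = 478.
Plugging P* into demand: Q* = 376.4 - 0.4(478) = 185.2.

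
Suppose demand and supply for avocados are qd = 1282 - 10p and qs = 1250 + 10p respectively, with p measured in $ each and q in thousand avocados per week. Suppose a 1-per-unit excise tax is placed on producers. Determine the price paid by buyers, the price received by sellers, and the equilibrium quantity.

p_b = 2.1, p_s = 1.1, q = 1261

Producers keep p_s = p_b - 1 per unit, so supply in terms of the buyer price is qs = 1240 + 10p_b.
Equate demand and the shifted supply: 1282 - 10p_b = 1240 + 10p_b, giving 20p_b = 42, so p_b = 2.1.
Then p_s = 2.1 - 1 = 1.1 and q = 1282 - 10(2.1) = 1261.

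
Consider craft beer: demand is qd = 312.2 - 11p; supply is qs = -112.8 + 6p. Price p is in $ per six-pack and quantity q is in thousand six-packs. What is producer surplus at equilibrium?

Producer surplus = 115.32

Set qd = qs: 312.2 - 11p = -112.8 + 6p, so 425 = 17p and p* = 25.
Plugging p* into demand: q* = 312.2 - 11(25) = 37.2.
Supply choke price (qs = 0): p = 18.8. Producer surplus = ½ × (25 - 18.8) × 37.2 = 115.32.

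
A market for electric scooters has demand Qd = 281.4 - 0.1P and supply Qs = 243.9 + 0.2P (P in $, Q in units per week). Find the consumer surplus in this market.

Consumer surplus = 361536.05

At equilibrium Qd = Qs, so 281.4 - 0.1P = 243.9 + 0.2P; collecting terms, 37.5 = 0.3P and P* = 125.
From the demand curve, Q* = 281.4 - 0.1(125) = 268.9.
Demand choke price (Qd = 0): P = 281.4/0.1 = 2814. Consumer surplus = ½ × (2814 - 125) × 268.9 = 361536.05.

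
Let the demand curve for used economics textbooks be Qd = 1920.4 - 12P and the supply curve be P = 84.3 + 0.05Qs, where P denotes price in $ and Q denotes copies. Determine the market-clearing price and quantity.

Rewriting in direct form: Qs = -1686 + 20P.
Set Qd = Qs: 1920.4 - 12P = -1686 + 20P, so 3606.4 = 32P and P* = 112.7.
Substitute back: Q* = 1920.4 - 12(112.7) = 568.

P* = 112.7, Q* = 568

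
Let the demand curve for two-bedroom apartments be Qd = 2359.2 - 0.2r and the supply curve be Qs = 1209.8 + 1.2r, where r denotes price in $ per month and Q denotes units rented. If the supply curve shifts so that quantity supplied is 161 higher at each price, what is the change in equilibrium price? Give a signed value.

Δr = -115

Equating demand and supply, 2359.2 - 0.2r = 1209.8 + 1.2r gives 1.4r = 1149.4, so r* = 821.
Plugging r* into demand: Q* = 2359.2 - 0.2(821) = 2195.
After the shift, supply is Qs = 1370.8 + 1.2r.
The new intersection has 988.4 = 1.4r, i.e. r = 706, Q = 2218.
Δr = 706 - 821 = -115.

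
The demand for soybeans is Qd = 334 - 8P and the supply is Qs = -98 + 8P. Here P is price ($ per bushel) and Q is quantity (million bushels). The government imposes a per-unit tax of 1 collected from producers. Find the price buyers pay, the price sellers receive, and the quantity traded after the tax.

With a tax of 1 on producers, they supply based on the net price P_s = P_b - 1, so Qs = -106 + 8P_b.
Set Qd = Qs: 334 - 8P_b = -106 + 8P_b, so 440 = 16P_b and P_b = 27.5.
So P_s = 26.5 and the quantity traded is Q = 334 - 8(27.5) = 114.

P_b = 27.5, P_s = 26.5, Q = 114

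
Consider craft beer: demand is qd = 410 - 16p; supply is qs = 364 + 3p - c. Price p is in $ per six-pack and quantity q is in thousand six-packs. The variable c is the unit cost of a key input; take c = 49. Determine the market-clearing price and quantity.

p* = 5, q* = 330

With c = 49, supply is qs = 315 + 3p.
Equating demand and supply, 410 - 16p = 315 + 3p gives 19p = 95, so p* = 5.
Plugging p* into demand: q* = 410 - 16(5) = 330.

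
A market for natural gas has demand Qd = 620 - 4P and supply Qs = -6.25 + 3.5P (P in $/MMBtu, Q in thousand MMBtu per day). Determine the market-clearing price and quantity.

P* = 83.5, Q* = 286

Equating demand and supply, 620 - 4P = -6.25 + 3.5P gives 7.5P = 626.25, so P* = 83.5.
Substitute back: Q* = 620 - 4(83.5) = 286.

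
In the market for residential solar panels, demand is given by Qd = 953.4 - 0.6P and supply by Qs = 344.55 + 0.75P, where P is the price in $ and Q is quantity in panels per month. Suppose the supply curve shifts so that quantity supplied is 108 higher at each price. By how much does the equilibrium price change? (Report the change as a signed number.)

At equilibrium Qd = Qs, so 953.4 - 0.6P = 344.55 + 0.75P; collecting terms, 608.85 = 1.35P and P* = 451.
Substitute back: Q* = 953.4 - 0.6(451) = 682.8.
After the shift, supply is Qs = 452.55 + 0.75P.
The new intersection has 500.85 = 1.35P, i.e. P = 371, Q = 730.8.
ΔP = 371 - 451 = -80.

ΔP = -80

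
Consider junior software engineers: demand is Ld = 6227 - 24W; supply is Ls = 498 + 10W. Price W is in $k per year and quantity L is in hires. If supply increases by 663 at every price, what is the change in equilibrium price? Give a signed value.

The market clears where 6227 - 24W = 498 + 10W. Rearranging, 34W = 5729, hence W* = 168.5.
From the demand curve, L* = 6227 - 24(168.5) = 2183.
After the shift, supply is Ls = 1161 + 10W.
The new intersection has 5066 = 34W, i.e. W = 149, L = 2651.
ΔW = 149 - 168.5 = -19.5.

ΔW = -19.5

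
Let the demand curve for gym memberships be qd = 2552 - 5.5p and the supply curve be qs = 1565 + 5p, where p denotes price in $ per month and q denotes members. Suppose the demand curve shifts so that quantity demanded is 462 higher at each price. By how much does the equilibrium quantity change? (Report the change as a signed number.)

Δq = 220

The market clears where 2552 - 5.5p = 1565 + 5p. Rearranging, 10.5p = 987, hence p* = 94.
Substitute back: q* = 2552 - 5.5(94) = 2035.
After the shift, demand is qd = 3014 - 5.5p.
New equilibrium: 1449 = 10.5p, so p = 138 and q = 2255.
Δq = 2255 - 2035 = 220.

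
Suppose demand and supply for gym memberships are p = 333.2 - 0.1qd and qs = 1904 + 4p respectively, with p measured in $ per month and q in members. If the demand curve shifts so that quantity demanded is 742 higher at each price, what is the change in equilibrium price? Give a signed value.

In direct form, qd = 3332 - 10p.
Equating demand and supply, 3332 - 10p = 1904 + 4p gives 14p = 1428, so p* = 102.
Plugging p* into demand: q* = 3332 - 10(102) = 2312.
After the shift, demand is qd = 4074 - 10p.
Re-solving, 14p = 2170 gives p = 155 and q = 2524.
Δp = 155 - 102 = 53.

Δp = 53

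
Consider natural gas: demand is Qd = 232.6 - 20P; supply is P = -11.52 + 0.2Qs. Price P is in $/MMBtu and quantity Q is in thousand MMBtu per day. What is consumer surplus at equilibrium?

Consumer surplus = 214.369

Inverting to quantity form: Qs = 57.6 + 5P.
At equilibrium Qd = Qs, so 232.6 - 20P = 57.6 + 5P; collecting terms, 175 = 25P and P* = 7.
Substitute back: Q* = 232.6 - 20(7) = 92.6.
Demand choke price (Qd = 0): P = 232.6/20 = 11.63. Consumer surplus = ½ × (11.63 - 7) × 92.6 = 214.369.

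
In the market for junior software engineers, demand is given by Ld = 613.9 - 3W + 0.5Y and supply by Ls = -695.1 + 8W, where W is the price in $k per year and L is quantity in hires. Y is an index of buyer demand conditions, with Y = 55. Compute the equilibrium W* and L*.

With Y = 55, demand is Ld = 641.4 - 3W.
Set Ld = Ls: 641.4 - 3W = -695.1 + 8W, so 1336.5 = 11W and W* = 121.5.
Substitute back: L* = 641.4 - 3(121.5) = 276.9.

W* = 121.5, L* = 276.9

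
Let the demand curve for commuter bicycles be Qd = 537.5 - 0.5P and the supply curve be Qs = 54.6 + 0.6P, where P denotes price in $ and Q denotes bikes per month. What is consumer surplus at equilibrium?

Consumer surplus = 101124

The market clears where 537.5 - 0.5P = 54.6 + 0.6P. Rearranging, 1.1P = 482.9, hence P* = 439.
From the demand curve, Q* = 537.5 - 0.5(439) = 318.
Demand choke price (Qd = 0): P = 537.5/0.5 = 1075. Consumer surplus = ½ × (1075 - 439) × 318 = 101124.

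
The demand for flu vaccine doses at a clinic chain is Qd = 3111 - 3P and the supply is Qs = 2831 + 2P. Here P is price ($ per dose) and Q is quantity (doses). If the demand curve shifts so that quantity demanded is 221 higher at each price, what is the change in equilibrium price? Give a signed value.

ΔP = 44.2

At equilibrium Qd = Qs, so 3111 - 3P = 2831 + 2P; collecting terms, 280 = 5P and P* = 56.
From the demand curve, Q* = 3111 - 3(56) = 2943.
After the shift, demand is Qd = 3332 - 3P.
The new intersection has 501 = 5P, i.e. P = 100.2, Q = 3031.4.
ΔP = 100.2 - 56 = 44.2.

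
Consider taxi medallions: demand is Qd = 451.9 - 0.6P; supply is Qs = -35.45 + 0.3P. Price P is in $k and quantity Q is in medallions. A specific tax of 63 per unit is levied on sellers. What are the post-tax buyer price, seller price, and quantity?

P_b = 562.5, P_s = 499.5, Q = 114.4

The tax drives a wedge P_b - P_s = 63. Substituting P_s = P_b - 63 into supply: Qs = -54.35 + 0.3P_b.
Set Qd = Qs: 451.9 - 0.6P_b = -54.35 + 0.3P_b, so 506.25 = 0.9P_b and P_b = 562.5.
Then P_s = 562.5 - 63 = 499.5 and Q = 451.9 - 0.6(562.5) = 114.4.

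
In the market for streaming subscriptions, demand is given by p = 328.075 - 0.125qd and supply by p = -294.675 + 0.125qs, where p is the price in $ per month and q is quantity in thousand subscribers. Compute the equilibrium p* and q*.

In direct form, qd = 2624.6 - 8p and qs = 2357.4 + 8p.
The market clears where 2624.6 - 8p = 2357.4 + 8p. Rearranging, 16p = 267.2, hence p* = 16.7.
Plugging p* into demand: q* = 2624.6 - 8(16.7) = 2491.

p* = 16.7, q* = 2491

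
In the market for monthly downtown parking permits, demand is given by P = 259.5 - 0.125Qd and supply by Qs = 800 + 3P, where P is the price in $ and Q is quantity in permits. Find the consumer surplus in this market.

Consumer surplus = 82369

Rewriting in direct form: Qd = 2076 - 8P.
At equilibrium Qd = Qs, so 2076 - 8P = 800 + 3P; collecting terms, 1276 = 11P and P* = 116.
Plugging P* into demand: Q* = 2076 - 8(116) = 1148.
Demand choke price (Qd = 0): P = 2076/8 = 259.5. Consumer surplus = ½ × (259.5 - 116) × 1148 = 82369.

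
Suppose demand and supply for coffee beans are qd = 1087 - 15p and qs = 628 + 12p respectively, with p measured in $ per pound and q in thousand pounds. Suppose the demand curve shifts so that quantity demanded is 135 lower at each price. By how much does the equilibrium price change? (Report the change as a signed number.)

Δp = -5

The market clears where 1087 - 15p = 628 + 12p. Rearranging, 27p = 459, hence p* = 17.
Plugging p* into demand: q* = 1087 - 15(17) = 832.
After the shift, demand is qd = 952 - 15p.
New equilibrium: 324 = 27p, so p = 12 and q = 772.
Δp = 12 - 17 = -5.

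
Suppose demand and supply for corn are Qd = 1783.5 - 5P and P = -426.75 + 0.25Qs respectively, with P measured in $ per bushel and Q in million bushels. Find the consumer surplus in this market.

Solving each curve for Q: Qs = 1707 + 4P.
The market clears where 1783.5 - 5P = 1707 + 4P. Rearranging, 9P = 76.5, hence P* = 8.5.
Then Q* = 1783.5 - 5(8.5) = 1741.
Demand choke price (Qd = 0): P = 1783.5/5 = 356.7. Consumer surplus = ½ × (356.7 - 8.5) × 1741 = 303108.1.

Consumer surplus = 303108.1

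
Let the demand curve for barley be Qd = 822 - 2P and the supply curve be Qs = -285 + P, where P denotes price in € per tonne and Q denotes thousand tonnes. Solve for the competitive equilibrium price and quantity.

At equilibrium Qd = Qs, so 822 - 2P = -285 + P; collecting terms, 1107 = 3P and P* = 369.
Substitute back: Q* = 822 - 2(369) = 84.

P* = 369, Q* = 84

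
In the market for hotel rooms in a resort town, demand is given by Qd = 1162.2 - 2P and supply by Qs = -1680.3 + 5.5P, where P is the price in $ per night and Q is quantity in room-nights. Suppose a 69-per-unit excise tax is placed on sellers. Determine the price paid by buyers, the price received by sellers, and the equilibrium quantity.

The tax drives a wedge P_b - P_s = 69. Substituting P_s = P_b - 69 into supply: Qs = -2059.8 + 5.5P_b.
Market clearing requires 1162.2 - 2P_b = -2059.8 + 5.5P_b; hence 3222 = 7.5P_b and P_b = 429.6.
Then P_s = 429.6 - 69 = 360.6 and Q = 1162.2 - 2(429.6) = 303.

P_b = 429.6, P_s = 360.6, Q = 303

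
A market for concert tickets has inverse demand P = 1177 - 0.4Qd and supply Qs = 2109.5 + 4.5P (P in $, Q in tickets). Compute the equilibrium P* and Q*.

Inverting to quantity form: Qd = 2942.5 - 2.5P.
Equating demand and supply, 2942.5 - 2.5P = 2109.5 + 4.5P gives 7P = 833, so P* = 119.
Plugging P* into demand: Q* = 2942.5 - 2.5(119) = 2645.

P* = 119, Q* = 2645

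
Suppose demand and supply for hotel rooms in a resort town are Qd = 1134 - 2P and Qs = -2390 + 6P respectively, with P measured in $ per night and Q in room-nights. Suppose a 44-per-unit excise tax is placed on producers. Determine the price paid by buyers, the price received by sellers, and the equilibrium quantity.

P_b = 473.5, P_s = 429.5, Q = 187

Producers keep P_s = P_b - 44 per unit, so supply in terms of the buyer price is Qs = -2654 + 6P_b.
Equate demand and the shifted supply: 1134 - 2P_b = -2654 + 6P_b, giving 8P_b = 3788, so P_b = 473.5.
So P_s = 429.5 and the quantity traded is Q = 1134 - 2(473.5) = 187.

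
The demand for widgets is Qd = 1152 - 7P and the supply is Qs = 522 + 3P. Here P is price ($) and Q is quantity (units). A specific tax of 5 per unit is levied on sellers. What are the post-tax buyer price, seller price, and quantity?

P_b = 64.5, P_s = 59.5, Q = 700.5

Sellers keep P_s = P_b - 5 per unit, so supply in terms of the buyer price is Qs = 507 + 3P_b.
Set Qd = Qs: 1152 - 7P_b = 507 + 3P_b, so 645 = 10P_b and P_b = 64.5.
Then P_s = 64.5 - 5 = 59.5 and Q = 1152 - 7(64.5) = 700.5.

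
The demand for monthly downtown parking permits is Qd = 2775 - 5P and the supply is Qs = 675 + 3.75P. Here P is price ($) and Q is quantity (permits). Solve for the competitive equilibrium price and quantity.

P* = 240, Q* = 1575

Equating demand and supply, 2775 - 5P = 675 + 3.75P gives 8.75P = 2100, so P* = 240.
From the demand curve, Q* = 2775 - 5(240) = 1575.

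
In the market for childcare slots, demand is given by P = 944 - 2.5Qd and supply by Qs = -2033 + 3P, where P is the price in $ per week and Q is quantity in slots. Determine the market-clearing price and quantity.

Inverting to quantity form: Qd = 377.6 - 0.4P.
At equilibrium Qd = Qs, so 377.6 - 0.4P = -2033 + 3P; collecting terms, 2410.6 = 3.4P and P* = 709.
From the demand curve, Q* = 377.6 - 0.4(709) = 94.

P* = 709, Q* = 94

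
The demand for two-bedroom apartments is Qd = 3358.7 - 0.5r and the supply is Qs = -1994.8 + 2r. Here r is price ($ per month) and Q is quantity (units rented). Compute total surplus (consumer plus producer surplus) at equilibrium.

Total surplus = 6543680

Equating demand and supply, 3358.7 - 0.5r = -1994.8 + 2r gives 2.5r = 5353.5, so r* = 2141.4.
From the demand curve, Q* = 3358.7 - 0.5(2141.4) = 2288.
Demand choke price = 6717.4; supply choke price = 997.4. CS = ½(6717.4 - 2141.4)(2288) = 5234944; PS = ½(2141.4 - 997.4)(2288) = 1308736. Total surplus = 6543680.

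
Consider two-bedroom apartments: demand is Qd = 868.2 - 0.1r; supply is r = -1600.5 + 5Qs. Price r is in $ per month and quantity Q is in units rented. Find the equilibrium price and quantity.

Rewriting in direct form: Qs = 320.1 + 0.2r.
Equating demand and supply, 868.2 - 0.1r = 320.1 + 0.2r gives 0.3r = 548.1, so r* = 1827.
Plugging r* into demand: Q* = 868.2 - 0.1(1827) = 685.5.

r* = 1827, Q* = 685.5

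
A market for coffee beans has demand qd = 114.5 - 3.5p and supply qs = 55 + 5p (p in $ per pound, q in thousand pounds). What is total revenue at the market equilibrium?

Equating demand and supply, 114.5 - 3.5p = 55 + 5p gives 8.5p = 59.5, so p* = 7.
Plugging p* into demand: q* = 114.5 - 3.5(7) = 90.
Total revenue = p* × q* = 7 × 90 = 630.

Total revenue = 630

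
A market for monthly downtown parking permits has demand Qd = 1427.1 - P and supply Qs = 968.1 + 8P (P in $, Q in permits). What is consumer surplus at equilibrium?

Consumer surplus = 946825.605

Set Qd = Qs: 1427.1 - P = 968.1 + 8P, so 459 = 9P and P* = 51.
From the demand curve, Q* = 1427.1 - 51 = 1376.1.
Demand choke price (Qd = 0): P = 1427.1. Consumer surplus = ½ × (1427.1 - 51) × 1376.1 = 946825.605.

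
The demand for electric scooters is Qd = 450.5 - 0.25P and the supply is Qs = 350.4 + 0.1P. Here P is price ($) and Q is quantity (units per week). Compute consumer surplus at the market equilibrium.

Consumer surplus = 287282

Equating demand and supply, 450.5 - 0.25P = 350.4 + 0.1P gives 0.35P = 100.1, so P* = 286.
Plugging P* into demand: Q* = 450.5 - 0.25(286) = 379.
Demand choke price (Qd = 0): P = 450.5/0.25 = 1802. Consumer surplus = ½ × (1802 - 286) × 379 = 287282.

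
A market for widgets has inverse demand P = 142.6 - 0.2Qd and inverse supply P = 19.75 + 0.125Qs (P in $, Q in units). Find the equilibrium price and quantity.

Inverting to quantity form: Qd = 713 - 5P and Qs = -158 + 8P.
Set Qd = Qs: 713 - 5P = -158 + 8P, so 871 = 13P and P* = 67.
Substitute back: Q* = 713 - 5(67) = 378.

P* = 67, Q* = 378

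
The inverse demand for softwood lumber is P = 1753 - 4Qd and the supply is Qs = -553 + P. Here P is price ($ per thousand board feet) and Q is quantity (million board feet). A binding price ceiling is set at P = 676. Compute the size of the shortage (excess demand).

Rewriting in direct form: Qd = 438.25 - 0.25P.
With P fixed at 676, quantity demanded is 269.25 and quantity supplied is 123.
Shortage = Qd - Qs = 269.25 - 123 = 146.25.

Shortage = 146.25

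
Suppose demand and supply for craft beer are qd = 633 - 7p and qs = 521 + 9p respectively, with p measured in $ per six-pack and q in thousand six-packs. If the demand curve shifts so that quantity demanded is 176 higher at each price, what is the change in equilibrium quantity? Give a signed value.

Δq = 99

Set qd = qs: 633 - 7p = 521 + 9p, so 112 = 16p and p* = 7.
From the demand curve, q* = 633 - 7(7) = 584.
After the shift, demand is qd = 809 - 7p.
The new intersection has 288 = 16p, i.e. p = 18, q = 683.
Δq = 683 - 584 = 99.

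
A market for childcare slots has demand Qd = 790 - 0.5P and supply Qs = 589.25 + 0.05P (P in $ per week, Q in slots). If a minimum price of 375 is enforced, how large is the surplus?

Surplus = 5.5

With P fixed at 375, quantity demanded is 602.5 and quantity supplied is 608.
Surplus = Qs - Qd = 608 - 602.5 = 5.5.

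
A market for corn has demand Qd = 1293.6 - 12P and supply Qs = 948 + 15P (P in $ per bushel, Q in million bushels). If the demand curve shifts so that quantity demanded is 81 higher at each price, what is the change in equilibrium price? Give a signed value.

Set Qd = Qs: 1293.6 - 12P = 948 + 15P, so 345.6 = 27P and P* = 12.8.
Then Q* = 1293.6 - 12(12.8) = 1140.
After the shift, demand is Qd = 1374.6 - 12P.
Re-solving, 27P = 426.6 gives P = 15.8 and Q = 1185.
ΔP = 15.8 - 12.8 = 3.

ΔP = 3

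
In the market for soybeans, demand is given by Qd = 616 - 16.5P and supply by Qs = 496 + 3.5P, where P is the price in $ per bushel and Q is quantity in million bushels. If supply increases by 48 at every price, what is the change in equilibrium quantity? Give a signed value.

The market clears where 616 - 16.5P = 496 + 3.5P. Rearranging, 20P = 120, hence P* = 6.
From the demand curve, Q* = 616 - 16.5(6) = 517.
After the shift, supply is Qs = 544 + 3.5P.
Re-solving, 20P = 72 gives P = 3.6 and Q = 556.6.
ΔQ = 556.6 - 517 = 39.6.

ΔQ = 39.6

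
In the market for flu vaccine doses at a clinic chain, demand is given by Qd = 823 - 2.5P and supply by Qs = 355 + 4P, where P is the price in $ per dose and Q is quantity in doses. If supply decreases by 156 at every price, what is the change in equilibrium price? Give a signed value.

ΔP = 24

Set Qd = Qs: 823 - 2.5P = 355 + 4P, so 468 = 6.5P and P* = 72.
Then Q* = 823 - 2.5(72) = 643.
After the shift, supply is Qs = 199 + 4P.
The new intersection has 624 = 6.5P, i.e. P = 96, Q = 583.
ΔP = 96 - 72 = 24.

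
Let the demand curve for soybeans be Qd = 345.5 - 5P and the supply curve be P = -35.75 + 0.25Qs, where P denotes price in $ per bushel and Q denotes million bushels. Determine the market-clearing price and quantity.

Solving each curve for Q: Qs = 143 + 4P.
Set Qd = Qs: 345.5 - 5P = 143 + 4P, so 202.5 = 9P and P* = 22.5.
Then Q* = 345.5 - 5(22.5) = 233.

P* = 22.5, Q* = 233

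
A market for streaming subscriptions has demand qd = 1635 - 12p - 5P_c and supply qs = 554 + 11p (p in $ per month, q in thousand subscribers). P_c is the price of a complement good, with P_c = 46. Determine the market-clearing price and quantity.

p* = 37, q* = 961

With P_c = 46, demand is qd = 1405 - 12p.
Equating demand and supply, 1405 - 12p = 554 + 11p gives 23p = 851, so p* = 37.
Plugging p* into demand: q* = 1405 - 12(37) = 961.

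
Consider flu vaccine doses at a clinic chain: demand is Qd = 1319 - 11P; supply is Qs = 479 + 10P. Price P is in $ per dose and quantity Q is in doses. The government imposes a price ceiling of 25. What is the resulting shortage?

Shortage = 315

At P = 25: Qd = 1044 and Qs = 729.
Shortage = Qd - Qs = 1044 - 729 = 315.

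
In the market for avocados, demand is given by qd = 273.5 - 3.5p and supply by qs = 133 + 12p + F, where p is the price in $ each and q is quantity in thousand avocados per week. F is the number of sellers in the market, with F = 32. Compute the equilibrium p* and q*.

With F = 32, supply is qs = 165 + 12p.
Set qd = qs: 273.5 - 3.5p = 165 + 12p, so 108.5 = 15.5p and p* = 7.
Plugging p* into demand: q* = 273.5 - 3.5(7) = 249.

p* = 7, q* = 249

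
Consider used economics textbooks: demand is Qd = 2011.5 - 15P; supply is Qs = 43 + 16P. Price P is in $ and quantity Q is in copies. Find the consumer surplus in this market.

The market clears where 2011.5 - 15P = 43 + 16P. Rearranging, 31P = 1968.5, hence P* = 63.5.
Substitute back: Q* = 2011.5 - 15(63.5) = 1059.
Demand choke price (Qd = 0): P = 2011.5/15 = 134.1. Consumer surplus = ½ × (134.1 - 63.5) × 1059 = 37382.7.

Consumer surplus = 37382.7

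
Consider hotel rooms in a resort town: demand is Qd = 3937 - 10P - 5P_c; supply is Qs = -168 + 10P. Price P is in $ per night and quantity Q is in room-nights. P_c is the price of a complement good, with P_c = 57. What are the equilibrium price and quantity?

With P_c = 57, demand is Qd = 3652 - 10P.
Set Qd = Qs: 3652 - 10P = -168 + 10P, so 3820 = 20P and P* = 191.
Plugging P* into demand: Q* = 3652 - 10(191) = 1742.

P* = 191, Q* = 1742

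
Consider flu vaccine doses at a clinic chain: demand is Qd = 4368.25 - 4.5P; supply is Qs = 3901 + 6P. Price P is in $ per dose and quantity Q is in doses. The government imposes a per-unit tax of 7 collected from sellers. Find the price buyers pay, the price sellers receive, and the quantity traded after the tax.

Sellers keep P_s = P_b - 7 per unit, so supply in terms of the buyer price is Qs = 3859 + 6P_b.
Set Qd = Qs: 4368.25 - 4.5P_b = 3859 + 6P_b, so 509.25 = 10.5P_b and P_b = 48.5.
So P_s = 41.5 and the quantity traded is Q = 4368.25 - 4.5(48.5) = 4150.

P_b = 48.5, P_s = 41.5, Q = 4150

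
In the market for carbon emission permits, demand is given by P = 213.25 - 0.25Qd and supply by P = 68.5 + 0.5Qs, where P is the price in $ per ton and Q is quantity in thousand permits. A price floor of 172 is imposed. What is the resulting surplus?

Surplus = 42

In direct form, Qd = 853 - 4P and Qs = -137 + 2P.
With P fixed at 172, quantity demanded is 165 and quantity supplied is 207.
Surplus = Qs - Qd = 207 - 165 = 42.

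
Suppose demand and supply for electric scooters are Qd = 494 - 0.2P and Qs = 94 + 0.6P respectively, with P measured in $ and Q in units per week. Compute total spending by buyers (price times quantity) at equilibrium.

Total spending by buyers = 197000

Set Qd = Qs: 494 - 0.2P = 94 + 0.6P, so 400 = 0.8P and P* = 500.
Then Q* = 494 - 0.2(500) = 394.
Total spending by buyers = P* × Q* = 500 × 394 = 197000.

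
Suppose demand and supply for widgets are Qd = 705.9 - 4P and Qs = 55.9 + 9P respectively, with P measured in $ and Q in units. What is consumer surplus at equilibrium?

Consumer surplus = 31991.85125

Equating demand and supply, 705.9 - 4P = 55.9 + 9P gives 13P = 650, so P* = 50.
From the demand curve, Q* = 705.9 - 4(50) = 505.9.
Demand choke price (Qd = 0): P = 705.9/4 = 176.475. Consumer surplus = ½ × (176.475 - 50) × 505.9 = 31991.85125.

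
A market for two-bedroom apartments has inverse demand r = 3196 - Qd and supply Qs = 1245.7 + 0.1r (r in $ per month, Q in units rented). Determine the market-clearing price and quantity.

Inverting to quantity form: Qd = 3196 - r.
The market clears where 3196 - r = 1245.7 + 0.1r. Rearranging, 1.1r = 1950.3, hence r* = 1773.
Plugging r* into demand: Q* = 3196 - 1773 = 1423.

r* = 1773, Q* = 1423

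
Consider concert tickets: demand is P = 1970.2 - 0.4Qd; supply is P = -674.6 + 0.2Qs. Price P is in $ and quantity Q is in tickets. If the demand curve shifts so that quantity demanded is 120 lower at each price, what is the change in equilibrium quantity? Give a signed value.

Inverting to quantity form: Qd = 4925.5 - 2.5P and Qs = 3373 + 5P.
The market clears where 4925.5 - 2.5P = 3373 + 5P. Rearranging, 7.5P = 1552.5, hence P* = 207.
Then Q* = 4925.5 - 2.5(207) = 4408.
After the shift, demand is Qd = 4805.5 - 2.5P.
New equilibrium: 1432.5 = 7.5P, so P = 191 and Q = 4328.
ΔQ = 4328 - 4408 = -80.

ΔQ = -80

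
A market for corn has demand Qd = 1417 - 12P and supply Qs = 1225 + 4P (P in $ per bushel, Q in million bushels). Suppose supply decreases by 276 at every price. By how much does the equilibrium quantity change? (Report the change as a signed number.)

Set Qd = Qs: 1417 - 12P = 1225 + 4P, so 192 = 16P and P* = 12.
From the demand curve, Q* = 1417 - 12(12) = 1273.
After the shift, supply is Qs = 949 + 4P.
Re-solving, 16P = 468 gives P = 29.25 and Q = 1066.
ΔQ = 1066 - 1273 = -207.

ΔQ = -207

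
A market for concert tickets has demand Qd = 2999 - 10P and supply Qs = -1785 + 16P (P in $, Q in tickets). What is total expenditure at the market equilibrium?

Total expenditure = 213256

The market clears where 2999 - 10P = -1785 + 16P. Rearranging, 26P = 4784, hence P* = 184.
From the demand curve, Q* = 2999 - 10(184) = 1159.
Total expenditure = P* × Q* = 184 × 1159 = 213256.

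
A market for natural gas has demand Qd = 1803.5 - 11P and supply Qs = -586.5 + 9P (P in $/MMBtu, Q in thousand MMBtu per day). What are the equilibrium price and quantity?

P* = 119.5, Q* = 489

At equilibrium Qd = Qs, so 1803.5 - 11P = -586.5 + 9P; collecting terms, 2390 = 20P and P* = 119.5.
Substitute back: Q* = 1803.5 - 11(119.5) = 489.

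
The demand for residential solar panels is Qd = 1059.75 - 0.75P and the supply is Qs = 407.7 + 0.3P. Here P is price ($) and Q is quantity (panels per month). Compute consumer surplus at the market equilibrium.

The market clears where 1059.75 - 0.75P = 407.7 + 0.3P. Rearranging, 1.05P = 652.05, hence P* = 621.
From the demand curve, Q* = 1059.75 - 0.75(621) = 594.
Demand choke price (Qd = 0): P = 1059.75/0.75 = 1413. Consumer surplus = ½ × (1413 - 621) × 594 = 235224.

Consumer surplus = 235224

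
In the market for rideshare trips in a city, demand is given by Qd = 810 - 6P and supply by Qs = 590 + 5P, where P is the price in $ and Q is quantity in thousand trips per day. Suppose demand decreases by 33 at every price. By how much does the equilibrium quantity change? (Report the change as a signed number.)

ΔQ = -15

The market clears where 810 - 6P = 590 + 5P. Rearranging, 11P = 220, hence P* = 20.
Then Q* = 810 - 6(20) = 690.
After the shift, demand is Qd = 777 - 6P.
The new intersection has 187 = 11P, i.e. P = 17, Q = 675.
ΔQ = 675 - 690 = -15.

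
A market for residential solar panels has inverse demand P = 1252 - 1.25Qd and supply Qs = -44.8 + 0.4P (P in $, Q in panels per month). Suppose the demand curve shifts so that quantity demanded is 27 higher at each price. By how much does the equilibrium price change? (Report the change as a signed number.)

ΔP = 22.5

Rewriting in direct form: Qd = 1001.6 - 0.8P.
Set Qd = Qs: 1001.6 - 0.8P = -44.8 + 0.4P, so 1046.4 = 1.2P and P* = 872.
Then Q* = 1001.6 - 0.8(872) = 304.
After the shift, demand is Qd = 1028.6 - 0.8P.
Re-solving, 1.2P = 1073.4 gives P = 894.5 and Q = 313.
ΔP = 894.5 - 872 = 22.5.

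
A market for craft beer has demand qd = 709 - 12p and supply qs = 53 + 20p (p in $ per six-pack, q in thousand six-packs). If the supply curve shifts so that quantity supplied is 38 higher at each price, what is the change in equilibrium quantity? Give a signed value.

Δq = 14.25

Set qd = qs: 709 - 12p = 53 + 20p, so 656 = 32p and p* = 20.5.
Then q* = 709 - 12(20.5) = 463.
After the shift, supply is qs = 91 + 20p.
Re-solving, 32p = 618 gives p = 19.3125 and q = 477.25.
Δq = 477.25 - 463 = 14.25.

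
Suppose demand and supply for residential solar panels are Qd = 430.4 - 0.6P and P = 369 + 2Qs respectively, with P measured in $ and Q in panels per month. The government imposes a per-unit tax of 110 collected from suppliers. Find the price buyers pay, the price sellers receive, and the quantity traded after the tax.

In direct form, Qs = -184.5 + 0.5P.
Suppliers keep P_s = P_b - 110 per unit, so supply in terms of the buyer price is Qs = -239.5 + 0.5P_b.
Set Qd = Qs: 430.4 - 0.6P_b = -239.5 + 0.5P_b, so 669.9 = 1.1P_b and P_b = 609.
So P_s = 499 and the quantity traded is Q = 430.4 - 0.6(609) = 65.

P_b = 609, P_s = 499, Q = 65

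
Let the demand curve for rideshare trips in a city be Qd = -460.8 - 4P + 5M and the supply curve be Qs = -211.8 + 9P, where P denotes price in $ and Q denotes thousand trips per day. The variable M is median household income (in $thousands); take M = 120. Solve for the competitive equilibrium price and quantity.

With M = 120, demand is Qd = 139.2 - 4P.
At equilibrium Qd = Qs, so 139.2 - 4P = -211.8 + 9P; collecting terms, 351 = 13P and P* = 27.
Substitute back: Q* = 139.2 - 4(27) = 31.2.

P* = 27, Q* = 31.2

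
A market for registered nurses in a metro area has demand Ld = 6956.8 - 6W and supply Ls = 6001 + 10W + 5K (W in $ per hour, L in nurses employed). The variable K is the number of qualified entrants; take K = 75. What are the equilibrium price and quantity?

With K = 75, supply is Ls = 6376 + 10W.
Set Ld = Ls: 6956.8 - 6W = 6376 + 10W, so 580.8 = 16W and W* = 36.3.
Then L* = 6956.8 - 6(36.3) = 6739.

W* = 36.3, L* = 6739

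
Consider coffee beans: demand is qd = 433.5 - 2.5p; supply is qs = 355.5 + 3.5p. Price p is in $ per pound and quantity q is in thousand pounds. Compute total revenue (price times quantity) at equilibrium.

At equilibrium qd = qs, so 433.5 - 2.5p = 355.5 + 3.5p; collecting terms, 78 = 6p and p* = 13.
From the demand curve, q* = 433.5 - 2.5(13) = 401.
Total revenue = p* × q* = 13 × 401 = 5213.

Total revenue = 5213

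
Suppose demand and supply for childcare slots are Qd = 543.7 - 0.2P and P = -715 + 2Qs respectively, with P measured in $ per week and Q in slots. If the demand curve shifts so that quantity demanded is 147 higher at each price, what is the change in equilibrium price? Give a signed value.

ΔP = 210

Rewriting in direct form: Qs = 357.5 + 0.5P.
Equating demand and supply, 543.7 - 0.2P = 357.5 + 0.5P gives 0.7P = 186.2, so P* = 266.
Then Q* = 543.7 - 0.2(266) = 490.5.
After the shift, demand is Qd = 690.7 - 0.2P.
The new intersection has 333.2 = 0.7P, i.e. P = 476, Q = 595.5.
ΔP = 476 - 266 = 210.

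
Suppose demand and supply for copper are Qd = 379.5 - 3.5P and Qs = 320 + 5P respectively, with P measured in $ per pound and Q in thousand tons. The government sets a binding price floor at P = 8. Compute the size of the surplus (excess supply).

Evaluating both curves at the floor price 8 gives Qd = 351.5, Qs = 360.
Surplus = Qs - Qd = 360 - 351.5 = 8.5.

Surplus = 8.5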